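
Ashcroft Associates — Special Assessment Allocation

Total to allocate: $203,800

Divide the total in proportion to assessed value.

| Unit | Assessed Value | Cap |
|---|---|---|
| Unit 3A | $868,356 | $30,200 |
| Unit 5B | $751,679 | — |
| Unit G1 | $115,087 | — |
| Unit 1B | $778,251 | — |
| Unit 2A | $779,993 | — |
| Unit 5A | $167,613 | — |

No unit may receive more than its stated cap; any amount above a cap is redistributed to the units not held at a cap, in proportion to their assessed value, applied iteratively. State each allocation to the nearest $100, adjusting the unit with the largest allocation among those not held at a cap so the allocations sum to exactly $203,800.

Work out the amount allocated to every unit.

Combined assessed value = 3,460,979.
Proportional shares (ignoring caps): Unit 3A 51,133.21; Unit 5B 44,262.67; Unit G1 6,776.91; Unit 1B 45,827.37; Unit 2A 45,929.94; Unit 5A 9,869.90.
Cap binds for Unit 3A ($30,200); remaining pool $173,600 reallocated over remaining assessed value 2,592,623.
Shares after redistribution: Unit 5B 50,331.84 → $50,300; Unit G1 7,706.14 → $7,700; Unit 1B 52,111.08 → $52,100; Unit 2A 52,227.72 → $52,200; Unit 5A 11,223.23 → $11,200.
Rounding difference +$100 applied to Unit 2A → $52,300.

Unit 3A: $30,200 · Unit 5B: $50,300 · Unit G1: $7,700 · Unit 1B: $52,100 · Unit 2A: $52,300 · Unit 5A: $11,200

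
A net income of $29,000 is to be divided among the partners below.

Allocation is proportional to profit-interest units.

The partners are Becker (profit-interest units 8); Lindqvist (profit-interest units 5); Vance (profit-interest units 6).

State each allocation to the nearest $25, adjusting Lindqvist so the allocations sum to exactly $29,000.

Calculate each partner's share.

Becker: $12,200; Lindqvist: $7,650; Vance: $9,150

Total profit-interest units = 19.
Proportional shares: Becker 8/19 × $29,000 = 12,210.53; Lindqvist 5/19 × $29,000 = 7,631.58; Vance 6/19 × $29,000 = 9,157.89.
Rounded to nearest $25: Becker $12,200; Lindqvist $7,625; Vance $9,150. Sum = $28,975.
Difference $29,000 − $28,975 = +$25 applied to Lindqvist: Lindqvist becomes $7,650.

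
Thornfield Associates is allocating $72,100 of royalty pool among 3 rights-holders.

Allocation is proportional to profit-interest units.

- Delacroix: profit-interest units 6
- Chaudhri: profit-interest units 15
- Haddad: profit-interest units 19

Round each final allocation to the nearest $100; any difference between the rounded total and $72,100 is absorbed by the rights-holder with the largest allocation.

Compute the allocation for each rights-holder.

Delacroix: $10,800 · Chaudhri: $27,000 · Haddad: $34,300

Total profit-interest units = 40.
Proportional shares: Delacroix 6/40 × $72,100 = 10,815.00; Chaudhri 15/40 × $72,100 = 27,037.50; Haddad 19/40 × $72,100 = 34,247.50.
After rounding ($100): Delacroix $10,800; Chaudhri $27,000; Haddad $34,200. Sum = $72,000.
Difference $72,100 − $72,000 = +$100 applied to largest allocation (Haddad): Haddad becomes $34,300.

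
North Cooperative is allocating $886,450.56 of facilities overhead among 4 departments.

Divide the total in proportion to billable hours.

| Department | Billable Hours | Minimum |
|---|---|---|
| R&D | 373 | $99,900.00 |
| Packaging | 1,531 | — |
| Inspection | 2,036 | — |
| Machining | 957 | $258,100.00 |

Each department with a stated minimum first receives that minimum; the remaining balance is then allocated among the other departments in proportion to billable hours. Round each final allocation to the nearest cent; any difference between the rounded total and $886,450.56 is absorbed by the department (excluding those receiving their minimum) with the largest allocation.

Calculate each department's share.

R&D: $99,900.00; Packaging: $226,817.44; Inspection: $301,633.12; Machining: $258,100.00

Minimums first: R&D $99,900.00; Machining $258,100.00. Residual $528,450.56.
Residual split over remaining billable hours 3,567: Packaging 226,817.4397 → $226,817.44; Inspection 301,633.1203 → $301,633.12.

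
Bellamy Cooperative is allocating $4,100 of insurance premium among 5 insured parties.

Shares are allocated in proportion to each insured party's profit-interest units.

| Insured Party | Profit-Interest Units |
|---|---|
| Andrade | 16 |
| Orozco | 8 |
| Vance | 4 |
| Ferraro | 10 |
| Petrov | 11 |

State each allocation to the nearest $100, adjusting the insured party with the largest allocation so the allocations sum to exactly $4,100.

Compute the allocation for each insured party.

Andrade: $1,400 · Orozco: $700 · Vance: $300 · Ferraro: $800 · Petrov: $900

Total profit-interest units = 49.
Proportional shares: Andrade 16/49 × $4,100 = 1,338.78; Orozco 8/49 × $4,100 = 669.39; Vance 4/49 × $4,100 = 334.69; Ferraro 10/49 × $4,100 = 836.73; Petrov 11/49 × $4,100 = 920.41.
Rounded to nearest $100: Andrade $1,300; Orozco $700; Vance $300; Ferraro $800; Petrov $900. Sum = $4,000.
Difference $4,100 − $4,000 = +$100 applied to largest allocation (Andrade): Andrade becomes $1,400.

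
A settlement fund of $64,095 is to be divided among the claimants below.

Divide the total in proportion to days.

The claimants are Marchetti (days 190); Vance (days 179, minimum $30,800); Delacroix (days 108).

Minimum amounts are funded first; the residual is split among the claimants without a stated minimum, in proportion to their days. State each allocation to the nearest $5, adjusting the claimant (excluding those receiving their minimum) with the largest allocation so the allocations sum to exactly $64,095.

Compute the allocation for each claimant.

Minimums first: Vance $30,800. Remaining pool $33,295.
Remaining pool split over remaining days 298: Marchetti 21,228.36 → $21,230; Delacroix 12,066.64 → $12,065.

Marchetti: $21,230 | Vance: $30,800 | Delacroix: $12,065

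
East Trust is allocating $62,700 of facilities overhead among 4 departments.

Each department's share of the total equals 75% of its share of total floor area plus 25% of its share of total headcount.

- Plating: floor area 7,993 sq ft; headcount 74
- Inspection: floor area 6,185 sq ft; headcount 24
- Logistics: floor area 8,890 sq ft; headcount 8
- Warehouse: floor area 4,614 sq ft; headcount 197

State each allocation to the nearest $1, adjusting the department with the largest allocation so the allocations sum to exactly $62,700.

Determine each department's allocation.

Plating: $17,406 | Inspection: $11,748 | Logistics: $15,516 | Warehouse: $18,030

Floor area total 27,682; headcount total 303.
Composite weights (75% floor area + 25% headcount): Plating 0.2776; Inspection 0.1874; Logistics 0.2475; Warehouse 0.2876.
Unrounded shares: Plating 17,406.39; Inspection 11,748.40; Logistics 15,515.81; Warehouse 18,029.40.
At nearest $1: Plating $17,406; Inspection $11,748; Logistics $15,516; Warehouse $18,029. Sum = $62,699.
Difference $62,700 − $62,699 = +$1 applied to largest allocation (Warehouse): Warehouse becomes $18,030.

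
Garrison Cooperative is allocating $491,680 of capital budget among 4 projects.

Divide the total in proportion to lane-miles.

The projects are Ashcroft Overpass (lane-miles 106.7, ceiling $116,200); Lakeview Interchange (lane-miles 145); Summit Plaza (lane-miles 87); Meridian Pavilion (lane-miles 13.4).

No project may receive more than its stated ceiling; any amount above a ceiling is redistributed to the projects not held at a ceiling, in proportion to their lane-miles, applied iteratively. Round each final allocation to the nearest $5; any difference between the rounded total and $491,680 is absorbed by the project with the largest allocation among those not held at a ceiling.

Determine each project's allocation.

Ashcroft Overpass: $116,200; Lakeview Interchange: $221,860; Summit Plaza: $133,115; Meridian Pavilion: $20,505

Total lane-miles = 352.1.
Unconstrained shares: Ashcroft Overpass 148,998.17; Lakeview Interchange 202,481.11; Summit Plaza 121,488.67; Meridian Pavilion 18,712.05.
Capped: Ashcroft Overpass ($116,200); remaining pool $375,480 reallocated over remaining lane-miles 245.4.
Shares after redistribution: Lakeview Interchange 221,860.64 → $221,860; Summit Plaza 133,116.38 → $133,115; Meridian Pavilion 20,502.98 → $20,505.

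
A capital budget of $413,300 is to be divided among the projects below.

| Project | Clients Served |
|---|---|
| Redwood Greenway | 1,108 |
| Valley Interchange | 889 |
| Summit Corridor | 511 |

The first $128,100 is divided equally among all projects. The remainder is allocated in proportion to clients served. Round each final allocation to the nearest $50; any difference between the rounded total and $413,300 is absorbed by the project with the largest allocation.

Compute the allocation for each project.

First tranche $128,100 split equally: $42,700 each.
Remainder $285,200 by clients served (total 2,508): Redwood Greenway 125,997.45 → $126,000; Valley Interchange 101,093.62 → $101,100; Summit Corridor 58,108.93 → $58,100.
Totals: Redwood Greenway $42,700 + $126,000 = $168,700; Valley Interchange $42,700 + $101,100 = $143,800; Summit Corridor $42,700 + $58,100 = $100,800.

Redwood Greenway: $168,700 | Valley Interchange: $143,800 | Summit Corridor: $100,800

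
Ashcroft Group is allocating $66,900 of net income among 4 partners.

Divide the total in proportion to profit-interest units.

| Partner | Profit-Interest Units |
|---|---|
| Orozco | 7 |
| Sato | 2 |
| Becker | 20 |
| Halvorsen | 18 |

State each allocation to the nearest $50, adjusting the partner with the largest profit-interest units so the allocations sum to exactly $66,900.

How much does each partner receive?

Orozco: $9,950 | Sato: $2,850 | Becker: $28,500 | Halvorsen: $25,600

Sum of profit-interest units: 47.
Unrounded shares: Orozco 7/47 × $66,900 = 9,963.83; Sato 2/47 × $66,900 = 2,846.81; Becker 20/47 × $66,900 = 28,468.09; Halvorsen 18/47 × $66,900 = 25,621.28.
Rounded to nearest $50: Orozco $9,950; Sato $2,850; Becker $28,450; Halvorsen $25,600. Sum = $66,850.
Difference $66,900 − $66,850 = +$50 applied to largest profit-interest units (Becker): Becker becomes $28,500.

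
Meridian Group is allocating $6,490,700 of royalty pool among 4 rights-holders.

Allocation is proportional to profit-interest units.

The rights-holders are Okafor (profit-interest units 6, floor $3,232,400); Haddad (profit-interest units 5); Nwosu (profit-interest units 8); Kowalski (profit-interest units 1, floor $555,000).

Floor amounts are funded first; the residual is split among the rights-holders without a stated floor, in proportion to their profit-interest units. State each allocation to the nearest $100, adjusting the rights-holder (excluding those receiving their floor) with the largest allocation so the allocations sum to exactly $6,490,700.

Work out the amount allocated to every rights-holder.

Guaranteed amounts: Okafor $3,232,400; Kowalski $555,000. Residual $2,703,300.
Residual split over remaining profit-interest units 13: Haddad 1,039,730.77 → $1,039,700; Nwosu 1,663,569.23 → $1,663,600.

Okafor: $3,232,400 | Haddad: $1,039,700 | Nwosu: $1,663,600 | Kowalski: $555,000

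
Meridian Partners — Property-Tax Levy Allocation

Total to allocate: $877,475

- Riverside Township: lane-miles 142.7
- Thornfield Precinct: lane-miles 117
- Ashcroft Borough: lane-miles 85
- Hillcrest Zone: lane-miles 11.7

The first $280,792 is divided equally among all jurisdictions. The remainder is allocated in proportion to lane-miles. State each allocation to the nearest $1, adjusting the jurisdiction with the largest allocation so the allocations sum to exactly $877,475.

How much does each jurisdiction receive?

Riverside Township: $309,105 | Thornfield Precinct: $266,079 | Ashcroft Borough: $212,505 | Hillcrest Zone: $89,786

$280,792 shared equally gives $70,198 per jurisdiction.
Remainder $596,683 by lane-miles (total 356.4): Riverside Township 238,907.59 → $238,908; Thornfield Precinct 195,880.78 → $195,881; Ashcroft Borough 142,306.55 → $142,307; Hillcrest Zone 19,588.08 → $19,588.
Rounding difference −$1 on remainder applied to Riverside Township.
Totals: Riverside Township $70,198 + $238,907 = $309,105; Thornfield Precinct $70,198 + $195,881 = $266,079; Ashcroft Borough $70,198 + $142,307 = $212,505; Hillcrest Zone $70,198 + $19,588 = $89,786.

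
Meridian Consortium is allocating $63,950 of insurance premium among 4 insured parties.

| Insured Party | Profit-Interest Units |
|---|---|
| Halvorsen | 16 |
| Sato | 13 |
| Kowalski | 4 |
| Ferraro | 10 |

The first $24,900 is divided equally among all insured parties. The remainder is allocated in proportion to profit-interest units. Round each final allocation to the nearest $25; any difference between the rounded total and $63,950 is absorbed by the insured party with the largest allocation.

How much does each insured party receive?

Halvorsen: $20,775 · Sato: $18,025 · Kowalski: $9,850 · Ferraro: $15,300

First tranche $24,900 split equally: $6,225 each.
Remainder $39,050 by profit-interest units (total 43): Halvorsen 14,530.23 → $14,525; Sato 11,805.81 → $11,800; Kowalski 3,632.56 → $3,625; Ferraro 9,081.40 → $9,075.
Rounding difference +$25 on remainder applied to Halvorsen.
Totals: Halvorsen $6,225 + $14,550 = $20,775; Sato $6,225 + $11,800 = $18,025; Kowalski $6,225 + $3,625 = $9,850; Ferraro $6,225 + $9,075 = $15,300.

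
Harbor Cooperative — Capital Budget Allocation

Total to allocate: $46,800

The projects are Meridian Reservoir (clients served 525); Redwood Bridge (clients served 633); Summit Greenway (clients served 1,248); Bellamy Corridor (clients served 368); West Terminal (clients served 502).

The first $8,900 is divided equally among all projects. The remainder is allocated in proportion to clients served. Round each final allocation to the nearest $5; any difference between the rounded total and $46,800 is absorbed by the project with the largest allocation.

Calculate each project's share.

First tranche $8,900 split equally: $1,780 each.
Remainder $37,900 by clients served (total 3,276): Meridian Reservoir 6,073.72 → $6,075; Redwood Bridge 7,323.17 → $7,325; Summit Greenway 14,438.10 → $14,440; Bellamy Corridor 4,257.39 → $4,255; West Terminal 5,807.63 → $5,810.
Rounding difference −$5 on remainder applied to Summit Greenway.
Totals: Meridian Reservoir $1,780 + $6,075 = $7,855; Redwood Bridge $1,780 + $7,325 = $9,105; Summit Greenway $1,780 + $14,435 = $16,215; Bellamy Corridor $1,780 + $4,255 = $6,035; West Terminal $1,780 + $5,810 = $7,590.

Meridian Reservoir: $7,855 · Redwood Bridge: $9,105 · Summit Greenway: $16,215 · Bellamy Corridor: $6,035 · West Terminal: $7,590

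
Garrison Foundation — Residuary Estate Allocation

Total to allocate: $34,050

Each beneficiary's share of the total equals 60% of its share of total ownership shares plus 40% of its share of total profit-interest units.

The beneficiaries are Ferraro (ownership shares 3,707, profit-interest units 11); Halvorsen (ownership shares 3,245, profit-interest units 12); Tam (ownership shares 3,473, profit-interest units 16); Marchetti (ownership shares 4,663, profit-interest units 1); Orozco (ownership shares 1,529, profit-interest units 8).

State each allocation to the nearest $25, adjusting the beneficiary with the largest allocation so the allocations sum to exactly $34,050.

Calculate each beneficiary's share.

Totals — ownership shares 16,617, profit-interest units 48.
Composite weights (60% ownership shares + 40% profit-interest units): Ferraro 0.2255; Halvorsen 0.2172; Tam 0.2587; Marchetti 0.1767; Orozco 0.1219.
Raw shares: Ferraro 7,678.87; Halvorsen 7,394.61; Tam 8,809.93; Marchetti 6,016.74; Orozco 4,149.85.
At nearest $25: Ferraro $7,675; Halvorsen $7,400; Tam $8,800; Marchetti $6,025; Orozco $4,150. Sum = $34,050.
No rounding difference to absorb.

Ferraro: $7,675 | Halvorsen: $7,400 | Tam: $8,800 | Marchetti: $6,025 | Orozco: $4,150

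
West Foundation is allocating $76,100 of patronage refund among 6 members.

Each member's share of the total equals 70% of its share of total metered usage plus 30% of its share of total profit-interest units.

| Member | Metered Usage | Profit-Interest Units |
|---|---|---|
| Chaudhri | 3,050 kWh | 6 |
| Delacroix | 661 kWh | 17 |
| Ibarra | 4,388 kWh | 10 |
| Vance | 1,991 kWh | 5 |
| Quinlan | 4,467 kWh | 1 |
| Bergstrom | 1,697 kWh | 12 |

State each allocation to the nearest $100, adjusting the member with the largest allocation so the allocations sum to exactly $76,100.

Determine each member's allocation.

Chaudhri: $12,700; Delacroix: $9,800; Ibarra: $18,800; Vance: $8,800; Quinlan: $15,100; Bergstrom: $10,900

Metered usage total 16,254; profit-interest units total 51.
Composite weights (70% metered usage + 30% profit-interest units): Chaudhri 0.1666; Delacroix 0.1285; Ibarra 0.2478; Vance 0.1152; Quinlan 0.1983; Bergstrom 0.1437.
Pro-rata amounts: Chaudhri 12,681.79; Delacroix 9,776.33; Ibarra 18,857.47; Vance 8,763.43; Quinlan 15,087.56; Bergstrom 10,933.42.
Rounded to nearest $100: Chaudhri $12,700; Delacroix $9,800; Ibarra $18,900; Vance $8,800; Quinlan $15,100; Bergstrom $10,900. Sum = $76,200.
Difference $76,100 − $76,200 = −$100 applied to largest allocation (Ibarra): Ibarra becomes $18,800.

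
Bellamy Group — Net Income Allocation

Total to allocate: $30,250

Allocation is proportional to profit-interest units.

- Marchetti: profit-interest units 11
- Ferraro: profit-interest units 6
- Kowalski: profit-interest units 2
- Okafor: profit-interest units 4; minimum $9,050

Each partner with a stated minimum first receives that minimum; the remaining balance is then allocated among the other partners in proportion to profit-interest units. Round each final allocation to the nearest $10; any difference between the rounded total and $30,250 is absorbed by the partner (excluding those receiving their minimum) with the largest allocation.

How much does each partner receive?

Marchetti: $12,280 · Ferraro: $6,690 · Kowalski: $2,230 · Okafor: $9,050

Fund the minimums — Okafor $9,050. Balance $21,200.
Balance split over remaining profit-interest units 19: Marchetti 12,273.68 → $12,270; Ferraro 6,694.74 → $6,690; Kowalski 2,231.58 → $2,230.
Rounding difference +$10 applied to Marchetti → $12,280.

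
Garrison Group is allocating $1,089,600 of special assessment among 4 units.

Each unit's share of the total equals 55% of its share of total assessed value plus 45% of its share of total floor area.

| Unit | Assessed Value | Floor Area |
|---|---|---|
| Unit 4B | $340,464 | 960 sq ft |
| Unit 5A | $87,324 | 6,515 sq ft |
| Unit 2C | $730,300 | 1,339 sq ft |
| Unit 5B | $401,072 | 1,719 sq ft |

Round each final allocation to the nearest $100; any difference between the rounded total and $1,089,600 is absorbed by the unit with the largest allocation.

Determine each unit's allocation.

Unit 4B: $175,500 · Unit 5A: $336,800 · Unit 2C: $343,100 · Unit 5B: $234,200

Assessed value total 1,559,160; floor area total 10,533.
Composite weights (55% assessed value + 45% floor area): Unit 4B 0.1611; Unit 5A 0.3091; Unit 2C 0.3148; Unit 5B 0.2149.
Raw shares: Unit 4B 175,549.83; Unit 5A 336,842.65; Unit 2C 343,030.27; Unit 5B 234,177.25.
After rounding ($100): Unit 4B $175,500; Unit 5A $336,800; Unit 2C $343,000; Unit 5B $234,200. Sum = $1,089,500.
Difference $1,089,600 − $1,089,500 = +$100 applied to largest allocation (Unit 2C): Unit 2C becomes $343,100.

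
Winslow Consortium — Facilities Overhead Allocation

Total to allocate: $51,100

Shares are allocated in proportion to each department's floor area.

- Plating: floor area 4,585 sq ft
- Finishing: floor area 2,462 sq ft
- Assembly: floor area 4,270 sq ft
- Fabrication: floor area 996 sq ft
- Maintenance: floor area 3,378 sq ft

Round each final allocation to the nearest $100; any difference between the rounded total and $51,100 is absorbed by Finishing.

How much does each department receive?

Floor area total: 15,691.
Unrounded shares: Plating 4,585/15,691 × $51,100 = 14,931.71; Finishing 2,462/15,691 × $51,100 = 8,017.86; Assembly 4,270/15,691 × $51,100 = 13,905.87; Fabrication 996/15,691 × $51,100 = 3,243.62; Maintenance 3,378/15,691 × $51,100 = 11,000.94.
Rounded to nearest $100: Plating $14,900; Finishing $8,000; Assembly $13,900; Fabrication $3,200; Maintenance $11,000. Sum = $51,000.
Difference $51,100 − $51,000 = +$100 applied to Finishing: Finishing becomes $8,100.

Plating: $14,900 · Finishing: $8,100 · Assembly: $13,900 · Fabrication: $3,200 · Maintenance: $11,000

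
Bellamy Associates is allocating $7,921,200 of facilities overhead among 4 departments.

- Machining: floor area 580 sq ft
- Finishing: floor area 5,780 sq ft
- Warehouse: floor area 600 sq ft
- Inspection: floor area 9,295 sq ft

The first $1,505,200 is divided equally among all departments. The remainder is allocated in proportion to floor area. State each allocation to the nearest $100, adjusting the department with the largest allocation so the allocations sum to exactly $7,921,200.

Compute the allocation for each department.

$1,505,200 shared equally gives $376,300 per department.
Remainder $6,416,000 by floor area (total 16,255): Machining 228,931.41 → $228,900; Finishing 2,281,419.87 → $2,281,400; Warehouse 236,825.59 → $236,800; Inspection 3,668,823.13 → $3,668,800.
Rounding difference +$100 on remainder applied to Inspection.
Totals: Machining $376,300 + $228,900 = $605,200; Finishing $376,300 + $2,281,400 = $2,657,700; Warehouse $376,300 + $236,800 = $613,100; Inspection $376,300 + $3,668,900 = $4,045,200.

Machining: $605,200; Finishing: $2,657,700; Warehouse: $613,100; Inspection: $4,045,200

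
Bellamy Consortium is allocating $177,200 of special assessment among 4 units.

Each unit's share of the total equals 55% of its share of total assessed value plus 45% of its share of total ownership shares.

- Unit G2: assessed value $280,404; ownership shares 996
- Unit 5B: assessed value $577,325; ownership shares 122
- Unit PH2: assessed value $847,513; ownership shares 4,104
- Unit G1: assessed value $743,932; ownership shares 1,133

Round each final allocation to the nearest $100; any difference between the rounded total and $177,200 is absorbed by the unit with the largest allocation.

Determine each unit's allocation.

Totals — assessed value 2,449,174, ownership shares 6,355.
Composite weights (55% assessed value + 45% ownership shares): Unit G2 0.1335; Unit 5B 0.1383; Unit PH2 0.4809; Unit G1 0.2473.
Pro-rata amounts: Unit G2 23,655.53; Unit 5B 24,504.31; Unit PH2 85,220.44; Unit G1 43,819.72.
Rounded to nearest $100: Unit G2 $23,700; Unit 5B $24,500; Unit PH2 $85,200; Unit G1 $43,800. Sum = $177,200.
No rounding difference to absorb.

Unit G2: $23,700 · Unit 5B: $24,500 · Unit PH2: $85,200 · Unit G1: $43,800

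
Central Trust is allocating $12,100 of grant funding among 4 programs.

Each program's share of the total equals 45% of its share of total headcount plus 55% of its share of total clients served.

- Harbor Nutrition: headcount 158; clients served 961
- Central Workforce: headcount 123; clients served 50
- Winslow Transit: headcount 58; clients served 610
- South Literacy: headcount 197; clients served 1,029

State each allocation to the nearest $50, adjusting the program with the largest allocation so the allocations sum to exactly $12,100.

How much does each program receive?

Harbor Nutrition: $4,000 | Central Workforce: $1,400 | Winslow Transit: $2,100 | South Literacy: $4,600

Headcount total 536; clients served total 2,650.
Combined weights (45% headcount + 55% clients served): Harbor Nutrition 0.3321; Central Workforce 0.1136; Winslow Transit 0.1753; South Literacy 0.3790.
Proportional shares: Harbor Nutrition 4,018.44; Central Workforce 1,375.07; Winslow Transit 2,121.10; South Literacy 4,585.39.
After rounding ($50): Harbor Nutrition $4,000; Central Workforce $1,400; Winslow Transit $2,100; South Literacy $4,600. Sum = $12,100.
Rounded total matches; no reconciliation needed.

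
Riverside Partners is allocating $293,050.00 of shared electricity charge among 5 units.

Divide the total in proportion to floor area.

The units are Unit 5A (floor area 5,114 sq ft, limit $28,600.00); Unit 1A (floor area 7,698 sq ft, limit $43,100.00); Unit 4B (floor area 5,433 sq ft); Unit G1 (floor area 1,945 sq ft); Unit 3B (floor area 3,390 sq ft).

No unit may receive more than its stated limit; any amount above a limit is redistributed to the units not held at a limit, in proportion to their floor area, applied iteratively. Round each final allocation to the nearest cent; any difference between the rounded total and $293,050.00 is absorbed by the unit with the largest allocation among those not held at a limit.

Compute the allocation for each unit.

Total floor area = 23,580.
Proportional shares (ignoring caps): Unit 5A 63,556.3062; Unit 1A 95,670.0127; Unit 4B 67,520.8079; Unit G1 24,172.2752; Unit 3B 42,130.5980.
Cap binds for Unit 5A ($28,600.00), Unit 1A ($43,100.00); remaining pool $221,350.00 reallocated over remaining floor area 10,768.
Remaining shares: Unit 4B 111,682.2576 → $111,682.26; Unit G1 39,981.9604 → $39,981.96; Unit 3B 69,685.7819 → $69,685.78.

Unit 5A: $28,600.00 · Unit 1A: $43,100.00 · Unit 4B: $111,682.26 · Unit G1: $39,981.96 · Unit 3B: $69,685.78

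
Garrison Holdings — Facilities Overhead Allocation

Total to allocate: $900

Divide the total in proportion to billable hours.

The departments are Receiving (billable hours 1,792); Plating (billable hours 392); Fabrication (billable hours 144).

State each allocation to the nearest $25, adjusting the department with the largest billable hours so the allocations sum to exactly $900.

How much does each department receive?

Receiving: $700; Plating: $150; Fabrication: $50

Sum of billable hours: 1,792 + 392 + 144 = 2,328.
Raw shares: Receiving 692.78; Plating 151.55; Fabrication 55.67.
At nearest $25: Receiving $700; Plating $150; Fabrication $50. Sum = $900.
Rounded total matches; no reconciliation needed.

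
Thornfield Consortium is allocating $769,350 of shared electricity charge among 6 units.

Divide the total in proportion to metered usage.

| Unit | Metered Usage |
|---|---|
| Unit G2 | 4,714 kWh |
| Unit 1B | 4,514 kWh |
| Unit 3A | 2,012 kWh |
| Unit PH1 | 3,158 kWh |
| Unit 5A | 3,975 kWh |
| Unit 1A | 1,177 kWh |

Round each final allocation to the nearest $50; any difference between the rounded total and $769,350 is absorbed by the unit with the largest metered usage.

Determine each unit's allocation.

Metered usage total: 19,550.
Pro-rata amounts: Unit G2 4,714/19,550 × $769,350 = 185,509.76; Unit 1B 4,514/19,550 × $769,350 = 177,639.18; Unit 3A 2,012/19,550 × $769,350 = 79,178.12; Unit PH1 3,158/19,550 × $769,350 = 124,276.59; Unit 5A 3,975/19,550 × $769,350 = 156,427.94; Unit 1A 1,177/19,550 × $769,350 = 46,318.41.
Rounded to nearest $50: Unit G2 $185,500; Unit 1B $177,650; Unit 3A $79,200; Unit PH1 $124,300; Unit 5A $156,450; Unit 1A $46,300. Sum = $769,400.
Difference $769,350 − $769,400 = −$50 applied to largest metered usage (Unit G2): Unit G2 becomes $185,450.

Unit G2: $185,450 · Unit 1B: $177,650 · Unit 3A: $79,200 · Unit PH1: $124,300 · Unit 5A: $156,450 · Unit 1A: $46,300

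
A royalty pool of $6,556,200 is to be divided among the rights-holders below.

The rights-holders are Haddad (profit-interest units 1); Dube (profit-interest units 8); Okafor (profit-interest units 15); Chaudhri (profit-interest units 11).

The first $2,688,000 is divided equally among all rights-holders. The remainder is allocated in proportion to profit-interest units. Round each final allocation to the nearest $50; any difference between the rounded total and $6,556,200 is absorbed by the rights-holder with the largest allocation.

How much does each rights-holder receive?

Equal tier: $2,688,000 ÷ 4 = $672,000 apiece.
Remainder $3,868,200 by profit-interest units (total 35): Haddad 110,520.00 → $110,500; Dube 884,160.00 → $884,150; Okafor 1,657,800.00 → $1,657,800; Chaudhri 1,215,720.00 → $1,215,700.
Rounding difference +$50 on remainder applied to Okafor.
Totals: Haddad $672,000 + $110,500 = $782,500; Dube $672,000 + $884,150 = $1,556,150; Okafor $672,000 + $1,657,850 = $2,329,850; Chaudhri $672,000 + $1,215,700 = $1,887,700.

Haddad: $782,500; Dube: $1,556,150; Okafor: $2,329,850; Chaudhri: $1,887,700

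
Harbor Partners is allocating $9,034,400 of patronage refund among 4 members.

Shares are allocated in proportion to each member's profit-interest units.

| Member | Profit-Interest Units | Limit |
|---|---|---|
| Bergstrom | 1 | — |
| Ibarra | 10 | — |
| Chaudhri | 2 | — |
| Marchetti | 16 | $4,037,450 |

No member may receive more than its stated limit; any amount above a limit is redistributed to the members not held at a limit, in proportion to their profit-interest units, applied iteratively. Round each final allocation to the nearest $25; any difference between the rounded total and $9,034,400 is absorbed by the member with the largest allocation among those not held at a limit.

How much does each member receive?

Bergstrom: $384,375 | Ibarra: $3,843,825 | Chaudhri: $768,750 | Marchetti: $4,037,450

Profit-interest units total: 29.
Pro-rata shares before constraints: Bergstrom 311,531.03; Ibarra 3,115,310.34; Chaudhri 623,062.07; Marchetti 4,984,496.55.
Held at cap: Marchetti ($4,037,450); residual $4,996,950 reallocated over remaining profit-interest units 13.
Shares after redistribution: Bergstrom 384,380.77 → $384,375; Ibarra 3,843,807.69 → $3,843,800; Chaudhri 768,761.54 → $768,750.
Rounding difference +$25 applied to Ibarra → $3,843,825.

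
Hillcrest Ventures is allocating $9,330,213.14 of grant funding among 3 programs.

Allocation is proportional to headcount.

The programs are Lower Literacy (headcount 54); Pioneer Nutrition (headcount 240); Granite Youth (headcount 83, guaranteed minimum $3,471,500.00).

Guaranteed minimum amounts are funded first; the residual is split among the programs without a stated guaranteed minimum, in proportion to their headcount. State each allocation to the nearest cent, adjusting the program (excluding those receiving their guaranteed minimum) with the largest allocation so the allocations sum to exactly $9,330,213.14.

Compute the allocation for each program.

Fund the minimums — Granite Youth $3,471,500.00. Balance $5,858,713.14.
Balance split over remaining headcount 294: Lower Literacy 1,076,090.1686 → $1,076,090.17; Pioneer Nutrition 4,782,622.9714 → $4,782,622.97.

Lower Literacy: $1,076,090.17; Pioneer Nutrition: $4,782,622.97; Granite Youth: $3,471,500.00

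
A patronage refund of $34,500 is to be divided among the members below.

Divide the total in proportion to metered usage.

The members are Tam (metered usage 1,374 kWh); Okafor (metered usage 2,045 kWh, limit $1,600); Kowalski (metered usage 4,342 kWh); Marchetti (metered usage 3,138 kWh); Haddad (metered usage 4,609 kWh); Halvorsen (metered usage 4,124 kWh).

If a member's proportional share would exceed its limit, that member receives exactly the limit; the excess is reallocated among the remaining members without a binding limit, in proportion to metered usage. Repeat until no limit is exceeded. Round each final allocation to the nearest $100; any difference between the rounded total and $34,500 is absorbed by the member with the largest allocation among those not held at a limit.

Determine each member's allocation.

Tam: $2,600 | Okafor: $1,600 | Kowalski: $8,100 | Marchetti: $5,900 | Haddad: $8,600 | Halvorsen: $7,700

Total metered usage = 19,632.
Pro-rata shares before constraints: Tam 2,414.58; Okafor 3,593.75; Kowalski 7,630.35; Marchetti 5,514.52; Haddad 8,099.56; Halvorsen 7,247.25.
Held at cap: Okafor ($1,600); balance $32,900 reallocated over remaining metered usage 17,587.
Redistributed shares: Tam 2,570.34 → $2,600; Kowalski 8,122.58 → $8,100; Marchetti 5,870.26 → $5,900; Haddad 8,622.06 → $8,600; Halvorsen 7,714.77 → $7,700.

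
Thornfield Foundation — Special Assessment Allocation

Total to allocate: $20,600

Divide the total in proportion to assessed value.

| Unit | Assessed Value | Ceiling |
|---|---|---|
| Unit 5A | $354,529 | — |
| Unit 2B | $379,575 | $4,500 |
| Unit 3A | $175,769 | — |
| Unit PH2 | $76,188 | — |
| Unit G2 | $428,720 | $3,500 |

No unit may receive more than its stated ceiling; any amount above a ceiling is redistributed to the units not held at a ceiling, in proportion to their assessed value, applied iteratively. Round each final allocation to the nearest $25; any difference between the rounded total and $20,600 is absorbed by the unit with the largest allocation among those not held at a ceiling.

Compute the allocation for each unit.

Assessed value total: 1,414,781.
Pro-rata shares before constraints: Unit 5A 5,162.14; Unit 2B 5,526.82; Unit 3A 2,559.29; Unit PH2 1,109.34; Unit G2 6,242.40.
Cap binds for Unit 2B ($4,500), Unit G2 ($3,500); residual $12,600 reallocated over remaining assessed value 606,486.
Remaining shares: Unit 5A 7,365.49 → $7,375; Unit 3A 3,651.67 → $3,650; Unit PH2 1,582.84 → $1,575.

Unit 5A: $7,375; Unit 2B: $4,500; Unit 3A: $3,650; Unit PH2: $1,575; Unit G2: $3,500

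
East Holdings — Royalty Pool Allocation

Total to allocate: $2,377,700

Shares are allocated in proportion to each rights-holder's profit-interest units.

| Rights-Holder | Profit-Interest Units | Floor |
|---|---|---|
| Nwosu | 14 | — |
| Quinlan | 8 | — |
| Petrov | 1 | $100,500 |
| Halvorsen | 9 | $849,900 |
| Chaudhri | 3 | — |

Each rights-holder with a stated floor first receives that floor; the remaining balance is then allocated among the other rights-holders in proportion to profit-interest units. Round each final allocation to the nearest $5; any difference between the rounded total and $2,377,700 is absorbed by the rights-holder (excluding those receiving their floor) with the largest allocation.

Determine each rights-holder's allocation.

Minimums first: Petrov $100,500; Halvorsen $849,900. Remaining pool $1,427,300.
Remaining pool split over remaining profit-interest units 25: Nwosu 799,288.00 → $799,290; Quinlan 456,736.00 → $456,735; Chaudhri 171,276.00 → $171,275.

Nwosu: $799,290 · Quinlan: $456,735 · Petrov: $100,500 · Halvorsen: $849,900 · Chaudhri: $171,275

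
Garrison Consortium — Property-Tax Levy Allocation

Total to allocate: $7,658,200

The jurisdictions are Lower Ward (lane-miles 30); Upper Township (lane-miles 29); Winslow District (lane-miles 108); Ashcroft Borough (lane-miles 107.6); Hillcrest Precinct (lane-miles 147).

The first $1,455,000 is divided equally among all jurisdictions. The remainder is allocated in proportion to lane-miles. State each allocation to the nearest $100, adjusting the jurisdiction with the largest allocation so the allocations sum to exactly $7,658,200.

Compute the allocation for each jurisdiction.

Equal tier: $1,455,000 ÷ 5 = $291,000 apiece.
Remainder $6,203,200 by lane-miles (total 421.6): Lower Ward 441,404.17 → $441,400; Upper Township 426,690.70 → $426,700; Winslow District 1,589,055.03 → $1,589,100; Ashcroft Borough 1,583,169.64 → $1,583,200; Hillcrest Precinct 2,162,880.46 → $2,162,900.
Rounding difference −$100 on remainder applied to Hillcrest Precinct.
Totals: Lower Ward $291,000 + $441,400 = $732,400; Upper Township $291,000 + $426,700 = $717,700; Winslow District $291,000 + $1,589,100 = $1,880,100; Ashcroft Borough $291,000 + $1,583,200 = $1,874,200; Hillcrest Precinct $291,000 + $2,162,800 = $2,453,800.

Lower Ward: $732,400 · Upper Township: $717,700 · Winslow District: $1,880,100 · Ashcroft Borough: $1,874,200 · Hillcrest Precinct: $2,453,800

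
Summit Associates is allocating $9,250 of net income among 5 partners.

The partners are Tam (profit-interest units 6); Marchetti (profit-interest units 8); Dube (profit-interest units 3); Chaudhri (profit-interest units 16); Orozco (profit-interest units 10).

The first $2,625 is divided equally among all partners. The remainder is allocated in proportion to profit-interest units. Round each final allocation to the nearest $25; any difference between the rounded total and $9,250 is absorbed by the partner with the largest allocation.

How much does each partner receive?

First tranche $2,625 split equally: $525 each.
Remainder $6,625 by profit-interest units (total 43): Tam 924.42 → $925; Marchetti 1,232.56 → $1,225; Dube 462.21 → $450; Chaudhri 2,465.12 → $2,475; Orozco 1,540.70 → $1,550.
Totals: Tam $525 + $925 = $1,450; Marchetti $525 + $1,225 = $1,750; Dube $525 + $450 = $975; Chaudhri $525 + $2,475 = $3,000; Orozco $525 + $1,550 = $2,075.

Tam: $1,450 · Marchetti: $1,750 · Dube: $975 · Chaudhri: $3,000 · Orozco: $2,075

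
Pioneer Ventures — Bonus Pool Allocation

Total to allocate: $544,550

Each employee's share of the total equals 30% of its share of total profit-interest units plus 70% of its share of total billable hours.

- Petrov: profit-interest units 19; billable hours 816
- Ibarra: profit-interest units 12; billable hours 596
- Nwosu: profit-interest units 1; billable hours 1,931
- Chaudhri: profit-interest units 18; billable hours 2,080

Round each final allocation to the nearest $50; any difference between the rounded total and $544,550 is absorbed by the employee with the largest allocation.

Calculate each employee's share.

Petrov: $119,450 · Ibarra: $81,100 · Nwosu: $139,000 · Chaudhri: $205,000

Totals — profit-interest units 50, billable hours 5,423.
Combined weights (30% profit-interest units + 70% billable hours): Petrov 0.2193; Ibarra 0.1489; Nwosu 0.2553; Chaudhri 0.3765.
Proportional shares: Petrov 119,435.69; Ibarra 81,100.70; Nwosu 138,998.12; Chaudhri 205,015.49.
At nearest $50: Petrov $119,450; Ibarra $81,100; Nwosu $139,000; Chaudhri $205,000. Sum = $544,550.
Rounded total matches; no reconciliation needed.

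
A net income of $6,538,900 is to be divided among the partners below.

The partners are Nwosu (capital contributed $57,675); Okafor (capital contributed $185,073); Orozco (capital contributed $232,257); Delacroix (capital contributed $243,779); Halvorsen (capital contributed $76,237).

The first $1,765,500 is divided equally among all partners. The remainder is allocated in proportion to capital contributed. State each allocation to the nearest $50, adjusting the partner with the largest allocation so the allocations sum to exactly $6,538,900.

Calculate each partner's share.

Nwosu: $699,400 · Okafor: $1,464,300 · Orozco: $1,747,600 · Delacroix: $1,816,750 · Halvorsen: $810,850

$1,765,500 shared equally gives $353,100 per partner.
Remainder $4,773,400 by capital contributed (total 795,021): Nwosu 346,287.51 → $346,300; Okafor 1,111,200.15 → $1,111,200; Orozco 1,394,498.46 → $1,394,500; Delacroix 1,463,677.91 → $1,463,700; Halvorsen 457,735.95 → $457,750.
Rounding difference −$50 on remainder applied to Delacroix.
Totals: Nwosu $353,100 + $346,300 = $699,400; Okafor $353,100 + $1,111,200 = $1,464,300; Orozco $353,100 + $1,394,500 = $1,747,600; Delacroix $353,100 + $1,463,650 = $1,816,750; Halvorsen $353,100 + $457,750 = $810,850.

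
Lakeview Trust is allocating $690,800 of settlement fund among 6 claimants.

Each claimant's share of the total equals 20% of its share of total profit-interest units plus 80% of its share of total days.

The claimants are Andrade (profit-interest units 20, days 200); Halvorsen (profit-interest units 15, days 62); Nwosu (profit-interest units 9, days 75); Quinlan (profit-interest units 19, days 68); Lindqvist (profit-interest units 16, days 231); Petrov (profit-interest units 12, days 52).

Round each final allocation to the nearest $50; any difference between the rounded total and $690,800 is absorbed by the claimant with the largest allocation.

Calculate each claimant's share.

Andrade: $191,000 · Halvorsen: $72,600 · Nwosu: $73,900 · Quinlan: $83,450 · Lindqvist: $209,850 · Petrov: $60,000

Profit-interest units total 91; days total 688.
Combined weights (20% profit-interest units + 80% days): Andrade 0.2765; Halvorsen 0.1051; Nwosu 0.1070; Quinlan 0.1208; Lindqvist 0.3038; Petrov 0.0868.
Raw shares: Andrade 191,016.00; Halvorsen 72,575.49; Nwosu 73,908.36; Quinlan 83,467.99; Lindqvist 209,843.96; Petrov 59,988.20.
After rounding ($50): Andrade $191,000; Halvorsen $72,600; Nwosu $73,900; Quinlan $83,450; Lindqvist $209,850; Petrov $60,000. Sum = $690,800.
Rounded total matches; no reconciliation needed.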